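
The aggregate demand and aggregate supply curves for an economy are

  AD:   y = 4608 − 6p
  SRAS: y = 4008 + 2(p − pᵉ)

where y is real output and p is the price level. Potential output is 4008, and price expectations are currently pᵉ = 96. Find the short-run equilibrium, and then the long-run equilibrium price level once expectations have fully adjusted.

Short run: p = 99, y = 4014. Long run: p = 100.

Short run: with pᵉ = 96, SRAS is y = 3816 + 2p. Setting AD = SRAS gives 792 = 8p, so p = 99 and y = 4608 − 6·99 = 4014.
Output 4014 is above potential 4008, so over time expected prices rise and SRAS shifts left until y returns to 4008.
Long run: y = 4008 on the AD curve gives 4008 = 4608 − 6p, so p = 100.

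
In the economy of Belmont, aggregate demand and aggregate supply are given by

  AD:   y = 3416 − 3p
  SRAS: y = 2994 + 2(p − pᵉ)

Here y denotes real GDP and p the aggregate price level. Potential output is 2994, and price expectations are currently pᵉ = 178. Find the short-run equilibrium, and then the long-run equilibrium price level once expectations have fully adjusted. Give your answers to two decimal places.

Short run: with pᵉ = 178, SRAS is y = 2638 + 2p. Setting AD = SRAS gives 778 = 5p, so p = 155.60 and y = 3416 − 3p = 2949.20.
Output 2949.20 is below potential 2994, so over time expected prices fall and SRAS shifts right until y returns to 2994.
Long run: y = 2994 on the AD curve gives 2994 = 3416 − 3p, so p = 140.67.

Short run: p = 155.60, y = 2949.20. Long run: p = 140.67.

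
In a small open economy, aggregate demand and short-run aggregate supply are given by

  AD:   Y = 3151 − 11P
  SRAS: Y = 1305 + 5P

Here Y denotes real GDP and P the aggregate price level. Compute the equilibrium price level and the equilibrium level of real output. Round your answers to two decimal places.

P = 115.38, Y = 1881.88

Set AD = SRAS: 3151 − 11P = 1305 + 5P, so 1846 = 16P and P = 115.38.
Substituting into AD, Y = 3151 − 11P = 1881.88.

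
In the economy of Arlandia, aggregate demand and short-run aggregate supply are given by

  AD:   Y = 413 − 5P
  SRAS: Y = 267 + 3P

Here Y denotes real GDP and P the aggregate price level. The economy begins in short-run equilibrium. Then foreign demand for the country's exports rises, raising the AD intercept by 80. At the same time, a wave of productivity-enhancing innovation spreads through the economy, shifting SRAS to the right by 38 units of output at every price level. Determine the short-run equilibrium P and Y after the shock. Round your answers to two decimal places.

After both shocks: AD is Y = 493 − 5P and SRAS is Y = 305 + 3P.
Setting them equal: 188 = 8P, so P = 23.50.
Substituting into AD, Y = 375.50.

P = 23.50, Y = 375.50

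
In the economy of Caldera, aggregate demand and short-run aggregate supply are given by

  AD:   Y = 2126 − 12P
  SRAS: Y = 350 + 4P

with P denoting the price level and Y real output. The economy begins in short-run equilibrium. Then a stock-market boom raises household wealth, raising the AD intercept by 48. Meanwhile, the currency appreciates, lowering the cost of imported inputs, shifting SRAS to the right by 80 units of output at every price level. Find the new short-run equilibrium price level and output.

After both shocks: AD is Y = 2174 − 12P and SRAS is Y = 430 + 4P.
Setting them equal: 1744 = 16P, so P = 109.
Y = 2174 − 12·109 = 866.

P = 109, Y = 866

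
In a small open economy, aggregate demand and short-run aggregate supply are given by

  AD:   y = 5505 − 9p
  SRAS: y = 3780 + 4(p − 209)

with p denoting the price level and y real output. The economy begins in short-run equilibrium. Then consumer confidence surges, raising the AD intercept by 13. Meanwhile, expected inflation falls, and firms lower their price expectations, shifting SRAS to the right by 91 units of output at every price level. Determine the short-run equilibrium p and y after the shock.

After both shocks: AD is y = 5518 − 9p and SRAS is y = 3035 + 4p.
Setting them equal: 2483 = 13p, so p = 191.
y = 5518 − 9·191 = 3799.

p = 191, y = 3799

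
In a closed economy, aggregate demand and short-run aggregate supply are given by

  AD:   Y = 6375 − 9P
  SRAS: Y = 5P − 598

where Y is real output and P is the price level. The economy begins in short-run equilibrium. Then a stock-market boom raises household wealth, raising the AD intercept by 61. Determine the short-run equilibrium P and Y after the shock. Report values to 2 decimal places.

P = 502.43, Y = 1914.14

This is a positive demand shock: AD shifts right.
New AD: Y = 6436 − 9P.
Set AD = SRAS: 6436 − 9P = 5P − 598, so 7034 = 14P and P = 502.43.
Substituting into AD, Y = 1914.14.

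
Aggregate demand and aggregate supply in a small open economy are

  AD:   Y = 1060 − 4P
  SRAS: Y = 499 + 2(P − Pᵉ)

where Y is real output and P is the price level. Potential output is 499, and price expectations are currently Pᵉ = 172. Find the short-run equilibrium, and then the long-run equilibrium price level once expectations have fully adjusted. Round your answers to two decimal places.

Short run: with Pᵉ = 172, SRAS is Y = 155 + 2P. Setting AD = SRAS gives 905 = 6P, so P = 150.83 and Y = 1060 − 4P = 456.67.
Output 456.67 is below potential 499, so over time expected prices fall and SRAS shifts right until Y returns to 499.
Long run: Y = 499 on the AD curve gives 499 = 1060 − 4P, so P = 140.25.

Short run: P = 150.83, Y = 456.67. Long run: P = 140.25.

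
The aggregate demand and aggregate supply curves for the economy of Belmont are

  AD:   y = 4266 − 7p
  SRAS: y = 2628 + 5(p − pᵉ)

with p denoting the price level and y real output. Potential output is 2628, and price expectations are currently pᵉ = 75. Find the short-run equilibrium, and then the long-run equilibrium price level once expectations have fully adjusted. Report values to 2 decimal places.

Short run: p = 167.75, y = 3091.75. Long run: p = 234.00.

Short run: with pᵉ = 75, SRAS is y = 2253 + 5p. Setting AD = SRAS gives 2013 = 12p, so p = 167.75 and y = 4266 − 7p = 3091.75.
Output 3091.75 is above potential 2628, so over time expected prices rise and SRAS shifts left until y returns to 2628.
Long run: y = 2628 on the AD curve gives 2628 = 4266 − 7p, so p = 234.00.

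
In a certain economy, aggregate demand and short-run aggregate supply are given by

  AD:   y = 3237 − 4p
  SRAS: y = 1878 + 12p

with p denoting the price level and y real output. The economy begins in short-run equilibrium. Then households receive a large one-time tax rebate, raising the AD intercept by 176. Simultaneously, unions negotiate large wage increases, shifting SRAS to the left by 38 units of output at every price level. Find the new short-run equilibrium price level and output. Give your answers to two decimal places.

After both shocks: AD is y = 3413 − 4p and SRAS is y = 1840 + 12p.
Setting them equal: 1573 = 16p, so p = 98.31.
Substituting into AD, y = 3019.75.

p = 98.31, y = 3019.75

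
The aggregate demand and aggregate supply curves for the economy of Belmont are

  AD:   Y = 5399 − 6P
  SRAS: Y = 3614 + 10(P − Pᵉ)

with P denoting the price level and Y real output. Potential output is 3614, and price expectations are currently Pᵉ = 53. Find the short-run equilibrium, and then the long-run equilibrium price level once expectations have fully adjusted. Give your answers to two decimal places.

Short run: P = 144.69, Y = 4530.88. Long run: P = 297.50.

Short run: with Pᵉ = 53, SRAS is Y = 3084 + 10P. Setting AD = SRAS gives 2315 = 16P, so P = 144.69 and Y = 5399 − 6P = 4530.88.
Output 4530.88 is above potential 3614, so over time expected prices rise and SRAS shifts left until Y returns to 3614.
Long run: Y = 3614 on the AD curve gives 3614 = 5399 − 6P, so P = 297.50.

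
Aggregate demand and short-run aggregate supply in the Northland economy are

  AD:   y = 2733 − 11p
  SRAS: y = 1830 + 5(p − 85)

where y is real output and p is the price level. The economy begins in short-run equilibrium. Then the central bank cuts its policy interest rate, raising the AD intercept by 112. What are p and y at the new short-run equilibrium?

This is a positive demand shock: AD shifts right.
New AD: y = 2845 − 11p.
SRAS can be written y = 1405 + 5p.
Set AD = SRAS: 2845 − 11p = 1405 + 5p, so 1440 = 16p and p = 90.
y = 2845 − 11·90 = 1855.

p = 90, y = 1855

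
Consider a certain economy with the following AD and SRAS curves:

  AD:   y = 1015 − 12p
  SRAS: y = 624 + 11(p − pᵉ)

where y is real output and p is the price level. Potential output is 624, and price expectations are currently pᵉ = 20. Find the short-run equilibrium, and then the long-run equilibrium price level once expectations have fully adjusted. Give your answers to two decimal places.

Short run: p = 26.57, y = 696.22. Long run: p = 32.58.

Short run: with pᵉ = 20, SRAS is y = 404 + 11p. Setting AD = SRAS gives 611 = 23p, so p = 26.57 and y = 1015 − 12p = 696.22.
Output 696.22 is above potential 624, so over time expected prices rise and SRAS shifts left until y returns to 624.
Long run: y = 624 on the AD curve gives 624 = 1015 − 12p, so p = 32.58.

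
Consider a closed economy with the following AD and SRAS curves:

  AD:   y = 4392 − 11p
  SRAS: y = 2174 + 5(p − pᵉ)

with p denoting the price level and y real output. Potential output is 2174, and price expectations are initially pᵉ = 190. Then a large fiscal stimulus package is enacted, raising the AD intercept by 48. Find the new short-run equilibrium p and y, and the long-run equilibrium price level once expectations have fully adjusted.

Short run: p = 201, y = 2229. Long run: p = 206.

AD shifts right: new AD is y = 4440 − 11p. With pᵉ = 190, SRAS is y = 1224 + 5p.
Short run: 4440 − 11p = 1224 + 5p gives 3216 = 16p, so p = 201 and y = 4440 − 11·201 = 2229.
y = 2229 is above potential 2174; expectations adjust and SRAS shifts left until y = 2174.
Long run: on the new AD curve, 2174 = 4440 − 11p gives p = 206.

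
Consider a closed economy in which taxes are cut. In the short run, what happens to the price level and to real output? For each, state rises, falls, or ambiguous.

Price level: rises; output: rises

This is a positive demand shock: AD shifts right.
Moving along the upward-sloping SRAS curve, P rises and Y rises.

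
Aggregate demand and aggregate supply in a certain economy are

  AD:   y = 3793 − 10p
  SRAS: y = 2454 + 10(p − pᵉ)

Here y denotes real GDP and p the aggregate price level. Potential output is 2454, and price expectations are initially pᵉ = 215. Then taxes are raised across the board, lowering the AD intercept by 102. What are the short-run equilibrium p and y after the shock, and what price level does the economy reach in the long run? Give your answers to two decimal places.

AD shifts left: new AD is y = 3691 − 10p. With pᵉ = 215, SRAS is y = 304 + 10p.
Short run: 3691 − 10p = 304 + 10p gives 3387 = 20p, so p = 169.35 and y = 3691 − 10p = 1997.50.
y = 1997.50 is below potential 2454; expectations adjust and SRAS shifts right until y = 2454.
Long run: on the new AD curve, 2454 = 3691 − 10p gives p = 123.70.

Short run: p = 169.35, y = 1997.50. Long run: p = 123.70.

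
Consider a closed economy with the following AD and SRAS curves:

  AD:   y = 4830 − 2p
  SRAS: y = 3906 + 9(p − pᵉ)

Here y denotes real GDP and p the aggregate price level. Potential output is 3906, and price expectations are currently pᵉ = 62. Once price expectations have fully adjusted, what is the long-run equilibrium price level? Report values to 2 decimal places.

Long-run p = 462.00

Short run: with pᵉ = 62, SRAS is y = 3348 + 9p. Setting AD = SRAS gives 1482 = 11p, so p = 134.73 and y = 4830 − 2p = 4560.55.
Output 4560.55 is above potential 3906, so over time expected prices rise and SRAS shifts left until y returns to 3906.
Long run: y = 3906 on the AD curve gives 3906 = 4830 − 2p, so p = 462.00.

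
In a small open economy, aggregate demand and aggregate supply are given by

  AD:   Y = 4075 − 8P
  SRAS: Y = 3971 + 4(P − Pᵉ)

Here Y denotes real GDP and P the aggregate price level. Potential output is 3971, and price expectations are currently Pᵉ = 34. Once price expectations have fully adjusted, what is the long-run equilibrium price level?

Short run: with Pᵉ = 34, SRAS is Y = 3835 + 4P. Setting AD = SRAS gives 240 = 12P, so P = 20 and Y = 4075 − 8·20 = 3915.
Output 3915 is below potential 3971, so over time expected prices fall and SRAS shifts right until Y returns to 3971.
Long run: Y = 3971 on the AD curve gives 3971 = 4075 − 8P, so P = 13.

Long-run P = 13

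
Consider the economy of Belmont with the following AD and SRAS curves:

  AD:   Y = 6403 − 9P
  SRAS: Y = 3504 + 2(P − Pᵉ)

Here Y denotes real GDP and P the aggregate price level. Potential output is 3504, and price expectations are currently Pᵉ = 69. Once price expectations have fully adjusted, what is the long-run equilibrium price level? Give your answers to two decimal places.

Long-run P = 322.11

Short run: with Pᵉ = 69, SRAS is Y = 3366 + 2P. Setting AD = SRAS gives 3037 = 11P, so P = 276.09 and Y = 6403 − 9P = 3918.18.
Output 3918.18 is above potential 3504, so over time expected prices rise and SRAS shifts left until Y returns to 3504.
Long run: Y = 3504 on the AD curve gives 3504 = 6403 − 9P, so P = 322.11.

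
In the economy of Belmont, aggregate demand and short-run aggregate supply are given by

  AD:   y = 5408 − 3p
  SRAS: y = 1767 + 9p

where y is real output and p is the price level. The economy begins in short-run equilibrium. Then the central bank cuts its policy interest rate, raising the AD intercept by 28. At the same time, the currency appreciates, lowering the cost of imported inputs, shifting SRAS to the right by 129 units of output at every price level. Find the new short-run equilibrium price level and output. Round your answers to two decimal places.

After both shocks: AD is y = 5436 − 3p and SRAS is y = 1896 + 9p.
Setting them equal: 3540 = 12p, so p = 295.00.
Substituting into AD, y = 4551.00.

p = 295.00, y = 4551.00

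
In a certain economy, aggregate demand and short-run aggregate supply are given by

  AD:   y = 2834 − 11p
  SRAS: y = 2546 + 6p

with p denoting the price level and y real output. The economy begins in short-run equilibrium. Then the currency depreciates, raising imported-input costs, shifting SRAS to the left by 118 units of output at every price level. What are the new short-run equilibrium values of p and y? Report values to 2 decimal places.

p = 23.88, y = 2571.29

This is a negative supply shock: SRAS shifts left.
New SRAS: y = 2428 + 6p.
Set AD = SRAS: 2834 − 11p = 2428 + 6p, so 406 = 17p and p = 23.88.
Substituting into AD, y = 2571.29.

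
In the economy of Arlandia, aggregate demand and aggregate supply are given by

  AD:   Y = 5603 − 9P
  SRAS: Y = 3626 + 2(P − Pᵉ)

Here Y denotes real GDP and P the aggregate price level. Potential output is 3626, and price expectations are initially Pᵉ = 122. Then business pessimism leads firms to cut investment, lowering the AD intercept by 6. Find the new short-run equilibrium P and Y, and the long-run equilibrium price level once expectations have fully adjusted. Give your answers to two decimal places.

Short run: P = 201.36, Y = 3784.73. Long run: P = 219.00.

AD shifts left: new AD is Y = 5597 − 9P. With Pᵉ = 122, SRAS is Y = 3382 + 2P.
Short run: 5597 − 9P = 3382 + 2P gives 2215 = 11P, so P = 201.36 and Y = 5597 − 9P = 3784.73.
Y = 3784.73 is above potential 3626; expectations adjust and SRAS shifts left until Y = 3626.
Long run: on the new AD curve, 3626 = 5597 − 9P gives P = 219.00.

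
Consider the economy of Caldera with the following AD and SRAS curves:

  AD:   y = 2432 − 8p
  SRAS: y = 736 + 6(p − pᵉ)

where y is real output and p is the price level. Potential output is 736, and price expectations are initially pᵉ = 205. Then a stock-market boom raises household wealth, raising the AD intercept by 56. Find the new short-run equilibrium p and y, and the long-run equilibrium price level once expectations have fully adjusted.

Short run: p = 213, y = 784. Long run: p = 219.

AD shifts right: new AD is y = 2488 − 8p. With pᵉ = 205, SRAS is y = 6p − 494.
Short run: 2488 − 8p = 6p − 494 gives 2982 = 14p, so p = 213 and y = 2488 − 8·213 = 784.
y = 784 is above potential 736; expectations adjust and SRAS shifts left until y = 736.
Long run: on the new AD curve, 736 = 2488 − 8p gives p = 219.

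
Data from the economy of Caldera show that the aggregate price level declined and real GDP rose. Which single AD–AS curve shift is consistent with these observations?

P fell and Y rose. An AD shift moves P and Y in the same direction; an SRAS shift moves them in opposite directions.
Here P and Y moved in opposite directions, so the SRAS curve shifted.
Since Y rose, SRAS shifted right.

SRAS shifted right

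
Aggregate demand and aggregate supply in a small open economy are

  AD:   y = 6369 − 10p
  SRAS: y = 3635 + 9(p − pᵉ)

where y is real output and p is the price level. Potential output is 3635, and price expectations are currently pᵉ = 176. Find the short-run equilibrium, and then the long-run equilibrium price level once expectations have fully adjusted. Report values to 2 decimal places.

Short run: with pᵉ = 176, SRAS is y = 2051 + 9p. Setting AD = SRAS gives 4318 = 19p, so p = 227.26 and y = 6369 − 10p = 4096.37.
Output 4096.37 is above potential 3635, so over time expected prices rise and SRAS shifts left until y returns to 3635.
Long run: y = 3635 on the AD curve gives 3635 = 6369 − 10p, so p = 273.40.

Short run: p = 227.26, y = 4096.37. Long run: p = 273.40.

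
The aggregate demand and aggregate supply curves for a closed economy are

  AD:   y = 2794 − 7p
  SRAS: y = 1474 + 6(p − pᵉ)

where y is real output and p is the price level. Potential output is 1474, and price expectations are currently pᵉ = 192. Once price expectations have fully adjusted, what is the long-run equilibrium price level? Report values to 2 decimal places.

Long-run p = 188.57

Short run: with pᵉ = 192, SRAS is y = 322 + 6p. Setting AD = SRAS gives 2472 = 13p, so p = 190.15 and y = 2794 − 7p = 1462.92.
Output 1462.92 is below potential 1474, so over time expected prices fall and SRAS shifts right until y returns to 1474.
Long run: y = 1474 on the AD curve gives 1474 = 2794 − 7p, so p = 188.57.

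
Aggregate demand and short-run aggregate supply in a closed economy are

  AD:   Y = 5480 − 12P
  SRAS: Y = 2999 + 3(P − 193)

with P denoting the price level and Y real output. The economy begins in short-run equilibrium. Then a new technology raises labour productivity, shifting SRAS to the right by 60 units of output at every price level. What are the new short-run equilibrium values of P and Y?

This is a positive supply shock: SRAS shifts right.
New SRAS: Y = 2480 + 3P.
Set AD = SRAS: 5480 − 12P = 2480 + 3P, so 3000 = 15P and P = 200.
Y = 5480 − 12·200 = 3080.

P = 200, Y = 3080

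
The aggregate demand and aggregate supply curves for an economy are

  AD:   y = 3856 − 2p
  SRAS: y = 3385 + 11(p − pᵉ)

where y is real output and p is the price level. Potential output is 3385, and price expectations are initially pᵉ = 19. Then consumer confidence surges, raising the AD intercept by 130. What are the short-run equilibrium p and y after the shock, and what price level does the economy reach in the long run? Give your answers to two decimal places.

AD shifts right: new AD is y = 3986 − 2p. With pᵉ = 19, SRAS is y = 3176 + 11p.
Short run: 3986 − 2p = 3176 + 11p gives 810 = 13p, so p = 62.31 and y = 3986 − 2p = 3861.38.
y = 3861.38 is above potential 3385; expectations adjust and SRAS shifts left until y = 3385.
Long run: on the new AD curve, 3385 = 3986 − 2p gives p = 300.50.

Short run: p = 62.31, y = 3861.38. Long run: p = 300.50.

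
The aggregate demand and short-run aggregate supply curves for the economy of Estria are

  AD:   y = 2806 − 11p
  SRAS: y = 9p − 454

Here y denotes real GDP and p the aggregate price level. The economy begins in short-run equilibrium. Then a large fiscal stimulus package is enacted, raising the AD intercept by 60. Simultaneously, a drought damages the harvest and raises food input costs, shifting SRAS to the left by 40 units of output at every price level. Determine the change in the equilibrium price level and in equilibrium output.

Δp = +5, Δy = +5

After both shocks: AD is y = 2866 − 11p and SRAS is y = 9p − 494.
Setting them equal: 3360 = 20p, so p = 168.
y = 2866 − 11·168 = 1018.
Initially p = 163, y = 1013, so Δp = +5 and Δy = +5.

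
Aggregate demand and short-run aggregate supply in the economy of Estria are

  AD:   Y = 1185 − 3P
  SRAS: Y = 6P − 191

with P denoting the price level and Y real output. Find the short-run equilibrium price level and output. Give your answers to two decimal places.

P = 152.89, Y = 726.33

Set AD = SRAS: 1185 − 3P = 6P − 191, so 1376 = 9P and P = 152.89.
Substituting into AD, Y = 1185 − 3P = 726.33.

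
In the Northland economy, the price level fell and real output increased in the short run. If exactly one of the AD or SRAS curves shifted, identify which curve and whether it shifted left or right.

P fell and Y rose. An AD shift moves P and Y in the same direction; an SRAS shift moves them in opposite directions.
Here P and Y moved in opposite directions, so the SRAS curve shifted.
Since Y rose, SRAS shifted right.

SRAS shifted right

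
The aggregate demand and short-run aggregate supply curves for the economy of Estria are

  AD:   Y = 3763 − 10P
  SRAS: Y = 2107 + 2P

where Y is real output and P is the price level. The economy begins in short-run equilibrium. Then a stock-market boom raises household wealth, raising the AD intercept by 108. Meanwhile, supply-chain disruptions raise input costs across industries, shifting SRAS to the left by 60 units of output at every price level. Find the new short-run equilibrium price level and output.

After both shocks: AD is Y = 3871 − 10P and SRAS is Y = 2047 + 2P.
Setting them equal: 1824 = 12P, so P = 152.
Y = 3871 − 10·152 = 2351.

P = 152, Y = 2351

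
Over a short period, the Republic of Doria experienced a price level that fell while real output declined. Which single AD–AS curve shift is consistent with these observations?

P fell and Y fell. An AD shift moves P and Y in the same direction; an SRAS shift moves them in opposite directions.
Here P and Y moved in the same direction, so the AD curve shifted.
Since Y fell, AD shifted left.

AD shifted left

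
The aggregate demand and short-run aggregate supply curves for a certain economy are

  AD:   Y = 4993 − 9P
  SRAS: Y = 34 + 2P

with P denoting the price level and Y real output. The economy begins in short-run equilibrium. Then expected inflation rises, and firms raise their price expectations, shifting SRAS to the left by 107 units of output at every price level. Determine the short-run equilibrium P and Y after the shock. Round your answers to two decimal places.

This is a negative supply shock: SRAS shifts left.
New SRAS: Y = 2P − 73.
Set AD = SRAS: 4993 − 9P = 2P − 73, so 5066 = 11P and P = 460.55.
Substituting into AD, Y = 848.09.

P = 460.55, Y = 848.09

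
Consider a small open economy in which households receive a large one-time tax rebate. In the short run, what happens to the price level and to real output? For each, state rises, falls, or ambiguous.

This is a positive demand shock: AD shifts right.
Moving along the upward-sloping SRAS curve, P rises and Y rises.

Price level: rises; output: rises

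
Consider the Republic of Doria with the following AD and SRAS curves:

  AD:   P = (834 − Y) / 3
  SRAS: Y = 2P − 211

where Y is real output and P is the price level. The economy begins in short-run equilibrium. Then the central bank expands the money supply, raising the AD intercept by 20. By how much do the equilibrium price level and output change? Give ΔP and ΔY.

ΔP = +4, ΔY = +8

This is a positive demand shock: AD shifts right.
New AD: Y = 854 − 3P.
Set AD = SRAS: 854 − 3P = 2P − 211, so 1065 = 5P and P = 213.
Y = 854 − 3·213 = 215.
Initially P = 209, Y = 207, so ΔP = +4 and ΔY = +8.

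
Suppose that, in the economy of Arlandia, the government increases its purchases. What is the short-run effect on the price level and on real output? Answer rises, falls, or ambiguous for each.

This is a positive demand shock: AD shifts right.
Moving along the upward-sloping SRAS curve, P rises and Y rises.

Price level: rises; output: rises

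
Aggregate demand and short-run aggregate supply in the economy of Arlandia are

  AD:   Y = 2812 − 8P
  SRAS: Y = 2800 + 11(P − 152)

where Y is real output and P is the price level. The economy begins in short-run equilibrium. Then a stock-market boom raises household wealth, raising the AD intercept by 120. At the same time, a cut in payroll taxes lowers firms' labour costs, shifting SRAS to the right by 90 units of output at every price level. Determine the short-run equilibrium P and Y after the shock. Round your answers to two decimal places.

After both shocks: AD is Y = 2932 − 8P and SRAS is Y = 1218 + 11P.
Setting them equal: 1714 = 19P, so P = 90.21.
Substituting into AD, Y = 2210.32.

P = 90.21, Y = 2210.32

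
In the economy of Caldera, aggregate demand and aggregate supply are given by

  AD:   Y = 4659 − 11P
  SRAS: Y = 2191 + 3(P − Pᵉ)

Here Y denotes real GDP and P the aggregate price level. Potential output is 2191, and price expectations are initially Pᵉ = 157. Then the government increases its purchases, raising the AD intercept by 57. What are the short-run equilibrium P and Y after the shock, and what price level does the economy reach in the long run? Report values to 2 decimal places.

AD shifts right: new AD is Y = 4716 − 11P. With Pᵉ = 157, SRAS is Y = 1720 + 3P.
Short run: 4716 − 11P = 1720 + 3P gives 2996 = 14P, so P = 214.00 and Y = 4716 − 11P = 2362.00.
Y = 2362.00 is above potential 2191; expectations adjust and SRAS shifts left until Y = 2191.
Long run: on the new AD curve, 2191 = 4716 − 11P gives P = 229.55.

Short run: P = 214.00, Y = 2362.00. Long run: P = 229.55.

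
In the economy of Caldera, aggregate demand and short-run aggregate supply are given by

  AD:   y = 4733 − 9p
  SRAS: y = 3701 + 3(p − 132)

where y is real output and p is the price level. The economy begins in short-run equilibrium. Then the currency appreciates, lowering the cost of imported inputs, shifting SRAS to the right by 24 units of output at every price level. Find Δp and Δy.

This is a positive supply shock: SRAS shifts right.
New SRAS: y = 3329 + 3p.
Set AD = SRAS: 4733 − 9p = 3329 + 3p, so 1404 = 12p and p = 117.
y = 4733 − 9·117 = 3680.
Initially p = 119, y = 3662, so Δp = -2 and Δy = +18.

Δp = -2, Δy = +18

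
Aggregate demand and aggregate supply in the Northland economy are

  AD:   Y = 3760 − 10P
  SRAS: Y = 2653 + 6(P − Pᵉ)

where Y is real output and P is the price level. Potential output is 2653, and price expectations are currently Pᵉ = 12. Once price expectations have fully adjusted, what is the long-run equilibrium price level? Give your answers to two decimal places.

Short run: with Pᵉ = 12, SRAS is Y = 2581 + 6P. Setting AD = SRAS gives 1179 = 16P, so P = 73.69 and Y = 3760 − 10P = 3023.13.
Output 3023.13 is above potential 2653, so over time expected prices rise and SRAS shifts left until Y returns to 2653.
Long run: Y = 2653 on the AD curve gives 2653 = 3760 − 10P, so P = 110.70.

Long-run P = 110.70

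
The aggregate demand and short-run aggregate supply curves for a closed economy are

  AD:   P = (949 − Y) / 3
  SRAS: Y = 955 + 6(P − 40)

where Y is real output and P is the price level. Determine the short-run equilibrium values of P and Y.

P = 26, Y = 871

Write SRAS as Y = 955 + 6P − 240 = 715 + 6P.
Rearrange AD to Y = 949 − 3P.
Set AD = SRAS: 949 − 3P = 715 + 6P, so 234 = 9P and P = 26.
Then Y = 949 − 3·26 = 871.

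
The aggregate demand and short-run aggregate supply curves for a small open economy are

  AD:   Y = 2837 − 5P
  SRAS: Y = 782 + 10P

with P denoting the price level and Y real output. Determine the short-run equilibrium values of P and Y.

P = 137, Y = 2152

Set AD = SRAS: 2837 − 5P = 782 + 10P, so 2055 = 15P and P = 137.
Then Y = 2837 − 5·137 = 2152.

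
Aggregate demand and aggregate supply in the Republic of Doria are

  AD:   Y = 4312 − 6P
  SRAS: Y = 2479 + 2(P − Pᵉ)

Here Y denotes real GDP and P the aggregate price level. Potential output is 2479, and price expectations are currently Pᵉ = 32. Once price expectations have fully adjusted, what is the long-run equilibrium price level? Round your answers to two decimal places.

Short run: with Pᵉ = 32, SRAS is Y = 2415 + 2P. Setting AD = SRAS gives 1897 = 8P, so P = 237.13 and Y = 4312 − 6P = 2889.25.
Output 2889.25 is above potential 2479, so over time expected prices rise and SRAS shifts left until Y returns to 2479.
Long run: Y = 2479 on the AD curve gives 2479 = 4312 − 6P, so P = 305.50.

Long-run P = 305.50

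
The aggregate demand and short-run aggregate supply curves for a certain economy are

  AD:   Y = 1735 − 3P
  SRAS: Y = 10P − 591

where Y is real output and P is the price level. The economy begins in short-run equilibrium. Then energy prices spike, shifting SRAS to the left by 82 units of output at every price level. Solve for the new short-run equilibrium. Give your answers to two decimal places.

P = 185.23, Y = 1179.31

This is a negative supply shock: SRAS shifts left.
New SRAS: Y = 10P − 673.
Set AD = SRAS: 1735 − 3P = 10P − 673, so 2408 = 13P and P = 185.23.
Substituting into AD, Y = 1179.31.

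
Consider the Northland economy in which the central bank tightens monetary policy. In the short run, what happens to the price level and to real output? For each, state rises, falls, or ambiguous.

Price level: falls; output: falls

This is a negative demand shock: AD shifts left.
Moving along the upward-sloping SRAS curve, P falls and Y falls.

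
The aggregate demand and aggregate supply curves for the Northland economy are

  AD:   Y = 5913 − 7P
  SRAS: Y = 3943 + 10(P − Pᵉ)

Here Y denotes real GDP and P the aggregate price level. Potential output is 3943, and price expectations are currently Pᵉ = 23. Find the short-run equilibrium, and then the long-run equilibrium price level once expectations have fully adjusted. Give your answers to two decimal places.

Short run: with Pᵉ = 23, SRAS is Y = 3713 + 10P. Setting AD = SRAS gives 2200 = 17P, so P = 129.41 and Y = 5913 − 7P = 5007.12.
Output 5007.12 is above potential 3943, so over time expected prices rise and SRAS shifts left until Y returns to 3943.
Long run: Y = 3943 on the AD curve gives 3943 = 5913 − 7P, so P = 281.43.

Short run: P = 129.41, Y = 5007.12. Long run: P = 281.43.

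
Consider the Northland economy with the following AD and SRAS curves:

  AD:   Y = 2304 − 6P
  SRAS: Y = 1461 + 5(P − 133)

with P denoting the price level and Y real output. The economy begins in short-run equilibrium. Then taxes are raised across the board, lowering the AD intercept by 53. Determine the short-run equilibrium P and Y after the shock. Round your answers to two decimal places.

This is a negative demand shock: AD shifts left.
New AD: Y = 2251 − 6P.
SRAS can be written Y = 796 + 5P.
Set AD = SRAS: 2251 − 6P = 796 + 5P, so 1455 = 11P and P = 132.27.
Substituting into AD, Y = 1457.36.

P = 132.27, Y = 1457.36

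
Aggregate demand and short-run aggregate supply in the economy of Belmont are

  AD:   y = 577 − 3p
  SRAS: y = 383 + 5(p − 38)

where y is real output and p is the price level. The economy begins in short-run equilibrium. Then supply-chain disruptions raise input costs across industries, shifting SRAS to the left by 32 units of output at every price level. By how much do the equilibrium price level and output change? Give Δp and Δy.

This is a negative supply shock: SRAS shifts left.
New SRAS: y = 161 + 5p.
Set AD = SRAS: 577 − 3p = 161 + 5p, so 416 = 8p and p = 52.
y = 577 − 3·52 = 421.
Initially p = 48, y = 433, so Δp = +4 and Δy = -12.

Δp = +4, Δy = -12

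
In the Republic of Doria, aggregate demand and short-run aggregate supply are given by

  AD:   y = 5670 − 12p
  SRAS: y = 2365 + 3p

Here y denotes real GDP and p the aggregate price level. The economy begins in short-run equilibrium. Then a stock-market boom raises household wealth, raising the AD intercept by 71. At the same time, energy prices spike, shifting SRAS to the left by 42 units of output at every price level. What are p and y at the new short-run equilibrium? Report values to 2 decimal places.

After both shocks: AD is y = 5741 − 12p and SRAS is y = 2323 + 3p.
Setting them equal: 3418 = 15p, so p = 227.87.
Substituting into AD, y = 3006.60.

p = 227.87, y = 3006.60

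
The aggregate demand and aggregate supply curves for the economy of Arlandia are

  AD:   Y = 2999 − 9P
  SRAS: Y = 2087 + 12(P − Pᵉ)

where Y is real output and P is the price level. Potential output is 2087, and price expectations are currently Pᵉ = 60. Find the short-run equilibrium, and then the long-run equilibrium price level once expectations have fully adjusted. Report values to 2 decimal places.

Short run: with Pᵉ = 60, SRAS is Y = 1367 + 12P. Setting AD = SRAS gives 1632 = 21P, so P = 77.71 and Y = 2999 − 9P = 2299.57.
Output 2299.57 is above potential 2087, so over time expected prices rise and SRAS shifts left until Y returns to 2087.
Long run: Y = 2087 on the AD curve gives 2087 = 2999 − 9P, so P = 101.33.

Short run: P = 77.71, Y = 2299.57. Long run: P = 101.33.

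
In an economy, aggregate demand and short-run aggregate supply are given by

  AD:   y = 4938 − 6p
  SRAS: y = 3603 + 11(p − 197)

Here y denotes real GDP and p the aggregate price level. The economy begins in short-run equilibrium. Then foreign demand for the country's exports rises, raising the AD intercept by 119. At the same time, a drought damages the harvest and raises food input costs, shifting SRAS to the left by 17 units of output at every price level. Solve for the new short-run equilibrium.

After both shocks: AD is y = 5057 − 6p and SRAS is y = 1419 + 11p.
Setting them equal: 3638 = 17p, so p = 214.
y = 5057 − 6·214 = 3773.

p = 214, y = 3773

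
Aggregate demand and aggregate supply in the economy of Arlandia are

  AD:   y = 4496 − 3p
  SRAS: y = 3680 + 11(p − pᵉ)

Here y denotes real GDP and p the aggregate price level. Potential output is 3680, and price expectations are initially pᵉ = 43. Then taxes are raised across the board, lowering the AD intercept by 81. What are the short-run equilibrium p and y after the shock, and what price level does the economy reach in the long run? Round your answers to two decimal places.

Short run: p = 86.29, y = 4156.14. Long run: p = 245.00.

AD shifts left: new AD is y = 4415 − 3p. With pᵉ = 43, SRAS is y = 3207 + 11p.
Short run: 4415 − 3p = 3207 + 11p gives 1208 = 14p, so p = 86.29 and y = 4415 − 3p = 4156.14.
y = 4156.14 is above potential 3680; expectations adjust and SRAS shifts left until y = 3680.
Long run: on the new AD curve, 3680 = 4415 − 3p gives p = 245.00.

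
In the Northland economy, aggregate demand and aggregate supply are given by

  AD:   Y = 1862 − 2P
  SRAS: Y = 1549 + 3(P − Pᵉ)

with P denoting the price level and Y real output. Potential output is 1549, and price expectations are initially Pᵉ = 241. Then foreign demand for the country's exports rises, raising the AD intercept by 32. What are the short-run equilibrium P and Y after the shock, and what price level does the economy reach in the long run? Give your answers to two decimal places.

AD shifts right: new AD is Y = 1894 − 2P. With Pᵉ = 241, SRAS is Y = 826 + 3P.
Short run: 1894 − 2P = 826 + 3P gives 1068 = 5P, so P = 213.60 and Y = 1894 − 2P = 1466.80.
Y = 1466.80 is below potential 1549; expectations adjust and SRAS shifts right until Y = 1549.
Long run: on the new AD curve, 1549 = 1894 − 2P gives P = 172.50.

Short run: P = 213.60, Y = 1466.80. Long run: P = 172.50.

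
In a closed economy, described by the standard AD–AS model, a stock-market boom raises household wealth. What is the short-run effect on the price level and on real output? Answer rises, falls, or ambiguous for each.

Price level: rises; output: rises

This is a positive demand shock: AD shifts right.
Moving along the upward-sloping SRAS curve, P rises and Y rises.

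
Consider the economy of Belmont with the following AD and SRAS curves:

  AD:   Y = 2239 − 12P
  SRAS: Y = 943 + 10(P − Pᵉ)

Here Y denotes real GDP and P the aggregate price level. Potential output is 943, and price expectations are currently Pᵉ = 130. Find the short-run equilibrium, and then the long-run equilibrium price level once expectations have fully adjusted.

Short run: P = 118, Y = 823. Long run: P = 108.

Short run: with Pᵉ = 130, SRAS is Y = 10P − 357. Setting AD = SRAS gives 2596 = 22P, so P = 118 and Y = 2239 − 12·118 = 823.
Output 823 is below potential 943, so over time expected prices fall and SRAS shifts right until Y returns to 943.
Long run: Y = 943 on the AD curve gives 943 = 2239 − 12P, so P = 108.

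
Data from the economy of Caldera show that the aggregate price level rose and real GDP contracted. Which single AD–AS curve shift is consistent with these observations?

P rose and Y fell. An AD shift moves P and Y in the same direction; an SRAS shift moves them in opposite directions.
Here P and Y moved in opposite directions, so the SRAS curve shifted.
Since Y fell, SRAS shifted left.

SRAS shifted left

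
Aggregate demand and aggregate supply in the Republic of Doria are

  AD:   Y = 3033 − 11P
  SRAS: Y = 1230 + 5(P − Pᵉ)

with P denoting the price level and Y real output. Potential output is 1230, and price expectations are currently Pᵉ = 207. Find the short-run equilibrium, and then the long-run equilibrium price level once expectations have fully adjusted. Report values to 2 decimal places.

Short run: P = 177.38, Y = 1081.88. Long run: P = 163.91.

Short run: with Pᵉ = 207, SRAS is Y = 195 + 5P. Setting AD = SRAS gives 2838 = 16P, so P = 177.38 and Y = 3033 − 11P = 1081.88.
Output 1081.88 is below potential 1230, so over time expected prices fall and SRAS shifts right until Y returns to 1230.
Long run: Y = 1230 on the AD curve gives 1230 = 3033 − 11P, so P = 163.91.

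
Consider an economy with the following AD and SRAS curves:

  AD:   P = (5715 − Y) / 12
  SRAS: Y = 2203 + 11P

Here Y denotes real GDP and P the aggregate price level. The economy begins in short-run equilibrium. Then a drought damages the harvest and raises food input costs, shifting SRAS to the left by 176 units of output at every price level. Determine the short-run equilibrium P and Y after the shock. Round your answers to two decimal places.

This is a negative supply shock: SRAS shifts left.
New SRAS: Y = 2027 + 11P.
Set AD = SRAS: 5715 − 12P = 2027 + 11P, so 3688 = 23P and P = 160.35.
Substituting into AD, Y = 3790.83.

P = 160.35, Y = 3790.83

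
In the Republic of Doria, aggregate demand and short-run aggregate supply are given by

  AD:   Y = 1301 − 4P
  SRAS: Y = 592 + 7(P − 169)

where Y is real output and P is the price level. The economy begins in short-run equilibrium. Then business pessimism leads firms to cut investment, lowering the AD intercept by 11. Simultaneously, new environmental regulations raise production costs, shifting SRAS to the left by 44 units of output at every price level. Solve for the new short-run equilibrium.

After both shocks: AD is Y = 1290 − 4P and SRAS is Y = 7P − 635.
Setting them equal: 1925 = 11P, so P = 175.
Y = 1290 − 4·175 = 590.

P = 175, Y = 590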